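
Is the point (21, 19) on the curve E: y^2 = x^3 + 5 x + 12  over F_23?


Check whether y^2 = x^3 + 5 x + 12 (mod 23) for (x, y) = (21, 19).
LHS: y^2 = 19^2 mod 23 = 16
RHS: x^3 + 5 x + 12 = 21^3 + 5*21 + 12 mod 23 = 17
LHS != RHS

No, not on the curve


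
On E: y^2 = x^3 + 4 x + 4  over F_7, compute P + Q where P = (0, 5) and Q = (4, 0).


P != Q, so use the chord formula.
s = (y2 - y1) / (x2 - x1) = (2) / (4) mod 7 = 4
x3 = s^2 - x1 - x2 mod 7 = 4^2 - 0 - 4 = 5
y3 = s (x1 - x3) - y1 mod 7 = 4 * (0 - 5) - 5 = 3

P + Q = (5, 3)


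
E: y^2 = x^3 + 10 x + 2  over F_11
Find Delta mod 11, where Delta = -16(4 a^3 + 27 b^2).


4 a^3 + 27 b^2 = 4*10^3 + 27*2^2 = 4000 + 108 = 4108
Delta = -16 * (4108) = -65728
Delta mod 11 = 8

Delta = 8 (mod 11)


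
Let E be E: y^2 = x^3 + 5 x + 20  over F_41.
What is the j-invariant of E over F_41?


Delta = -16(4 a^3 + 27 b^2) mod 41 = 10
-1728 * (4 a)^3 = -1728 * (4*5)^3 mod 41 = 11
j = 11 * 10^(-1) mod 41 = 38

j = 38 (mod 41)


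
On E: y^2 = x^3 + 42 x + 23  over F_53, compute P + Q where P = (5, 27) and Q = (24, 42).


P != Q, so use the chord formula.
s = (y2 - y1) / (x2 - x1) = (15) / (19) mod 53 = 51
x3 = s^2 - x1 - x2 mod 53 = 51^2 - 5 - 24 = 28
y3 = s (x1 - x3) - y1 mod 53 = 51 * (5 - 28) - 27 = 19

P + Q = (28, 19)


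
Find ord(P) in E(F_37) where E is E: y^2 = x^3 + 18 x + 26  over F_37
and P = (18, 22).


Compute successive multiples of P until we hit O:
  1P = (18, 22)
  2P = (17, 19)
  3P = (11, 36)
  4P = (12, 3)
  5P = (16, 9)
  6P = (36, 9)
  7P = (30, 36)
  8P = (14, 32)
  ... (continuing to 40P)
  40P = O

ord(P) = 40


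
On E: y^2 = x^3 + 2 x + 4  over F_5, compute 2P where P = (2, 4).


Doubling: s = (3 x1^2 + a) / (2 y1)
s = (3*2^2 + 2) / (2*4) mod 5 = 3
x3 = s^2 - 2 x1 mod 5 = 3^2 - 2*2 = 0
y3 = s (x1 - x3) - y1 mod 5 = 3 * (2 - 0) - 4 = 2

2P = (0, 2)


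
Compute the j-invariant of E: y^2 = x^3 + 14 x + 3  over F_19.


Delta = -16(4 a^3 + 27 b^2) mod 19 = 8
-1728 * (4 a)^3 = -1728 * (4*14)^3 mod 19 = 18
j = 18 * 8^(-1) mod 19 = 7

j = 7 (mod 19)


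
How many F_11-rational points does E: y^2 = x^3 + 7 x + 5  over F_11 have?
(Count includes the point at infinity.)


For each x in F_11, count y with y^2 = x^3 + 7 x + 5 mod 11:
  x = 0: RHS = 5, y in [4, 7]  -> 2 point(s)
  x = 2: RHS = 5, y in [4, 7]  -> 2 point(s)
  x = 3: RHS = 9, y in [3, 8]  -> 2 point(s)
  x = 4: RHS = 9, y in [3, 8]  -> 2 point(s)
  x = 5: RHS = 0, y in [0]  -> 1 point(s)
  x = 7: RHS = 1, y in [1, 10]  -> 2 point(s)
  x = 8: RHS = 1, y in [1, 10]  -> 2 point(s)
  x = 9: RHS = 5, y in [4, 7]  -> 2 point(s)
Affine points: 15. Add the point at infinity: total = 16.

#E(F_11) = 16


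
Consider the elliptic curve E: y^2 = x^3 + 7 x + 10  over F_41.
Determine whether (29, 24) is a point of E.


Check whether y^2 = x^3 + 7 x + 10 (mod 41) for (x, y) = (29, 24).
LHS: y^2 = 24^2 mod 41 = 2
RHS: x^3 + 7 x + 10 = 29^3 + 7*29 + 10 mod 41 = 2
LHS = RHS

Yes, on the curve


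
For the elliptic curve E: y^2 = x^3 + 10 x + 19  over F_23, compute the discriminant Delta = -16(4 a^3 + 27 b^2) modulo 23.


4 a^3 + 27 b^2 = 4*10^3 + 27*19^2 = 4000 + 9747 = 13747
Delta = -16 * (13747) = -219952
Delta mod 23 = 20

Delta = 20 (mod 23)


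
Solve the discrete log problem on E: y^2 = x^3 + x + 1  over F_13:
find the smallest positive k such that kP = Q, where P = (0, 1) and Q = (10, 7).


Enumerate multiples of P until we hit Q = (10, 7):
  1P = (0, 1)
  2P = (10, 7)
Match found at i = 2.

k = 2


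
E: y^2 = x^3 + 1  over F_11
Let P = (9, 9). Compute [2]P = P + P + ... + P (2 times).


k = 2 = 10_2 (binary, LSB first: 01)
Double-and-add from P = (9, 9):
  bit 0 = 0: acc unchanged = O
  bit 1 = 1: acc = O + (2, 3) = (2, 3)

2P = (2, 3)


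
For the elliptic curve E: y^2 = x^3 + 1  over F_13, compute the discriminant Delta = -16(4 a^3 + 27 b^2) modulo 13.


4 a^3 + 27 b^2 = 4*0^3 + 27*1^2 = 0 + 27 = 27
Delta = -16 * (27) = -432
Delta mod 13 = 10

Delta = 10 (mod 13)


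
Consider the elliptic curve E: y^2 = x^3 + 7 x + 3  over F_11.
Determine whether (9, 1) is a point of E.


Check whether y^2 = x^3 + 7 x + 3 (mod 11) for (x, y) = (9, 1).
LHS: y^2 = 1^2 mod 11 = 1
RHS: x^3 + 7 x + 3 = 9^3 + 7*9 + 3 mod 11 = 3
LHS != RHS

No, not on the curve


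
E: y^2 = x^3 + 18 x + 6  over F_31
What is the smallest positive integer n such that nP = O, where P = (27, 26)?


Compute successive multiples of P until we hit O:
  1P = (27, 26)
  2P = (28, 24)
  3P = (11, 4)
  4P = (7, 17)
  5P = (1, 26)
  6P = (3, 5)
  7P = (10, 16)
  8P = (4, 24)
  ... (continuing to 41P)
  41P = O

ord(P) = 41


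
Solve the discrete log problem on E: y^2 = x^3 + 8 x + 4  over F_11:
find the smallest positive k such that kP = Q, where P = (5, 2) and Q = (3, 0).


Enumerate multiples of P until we hit Q = (3, 0):
  1P = (5, 2)
  2P = (6, 2)
  3P = (0, 9)
  4P = (4, 1)
  5P = (3, 0)
Match found at i = 5.

k = 5


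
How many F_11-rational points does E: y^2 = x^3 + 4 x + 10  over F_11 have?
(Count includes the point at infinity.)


For each x in F_11, count y with y^2 = x^3 + 4 x + 10 mod 11:
  x = 1: RHS = 4, y in [2, 9]  -> 2 point(s)
  x = 2: RHS = 4, y in [2, 9]  -> 2 point(s)
  x = 3: RHS = 5, y in [4, 7]  -> 2 point(s)
  x = 5: RHS = 1, y in [1, 10]  -> 2 point(s)
  x = 8: RHS = 4, y in [2, 9]  -> 2 point(s)
  x = 9: RHS = 5, y in [4, 7]  -> 2 point(s)
  x = 10: RHS = 5, y in [4, 7]  -> 2 point(s)
Affine points: 14. Add the point at infinity: total = 15.

#E(F_11) = 15


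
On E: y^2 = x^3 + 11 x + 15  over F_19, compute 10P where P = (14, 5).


k = 10 = 1010_2 (binary, LSB first: 0101)
Double-and-add from P = (14, 5):
  bit 0 = 0: acc unchanged = O
  bit 1 = 1: acc = O + (11, 17) = (11, 17)
  bit 2 = 0: acc unchanged = (11, 17)
  bit 3 = 1: acc = (11, 17) + (9, 8) = (5, 10)

10P = (5, 10)


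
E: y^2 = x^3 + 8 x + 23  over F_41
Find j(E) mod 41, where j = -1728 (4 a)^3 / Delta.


Delta = -16(4 a^3 + 27 b^2) mod 41 = 38
-1728 * (4 a)^3 = -1728 * (4*8)^3 mod 41 = 28
j = 28 * 38^(-1) mod 41 = 18

j = 18 (mod 41)


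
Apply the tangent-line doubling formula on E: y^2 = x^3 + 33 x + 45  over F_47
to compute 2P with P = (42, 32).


Doubling: s = (3 x1^2 + a) / (2 y1)
s = (3*42^2 + 33) / (2*32) mod 47 = 34
x3 = s^2 - 2 x1 mod 47 = 34^2 - 2*42 = 38
y3 = s (x1 - x3) - y1 mod 47 = 34 * (42 - 38) - 32 = 10

2P = (38, 10)


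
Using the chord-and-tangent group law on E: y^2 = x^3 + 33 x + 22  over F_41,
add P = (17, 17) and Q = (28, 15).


P != Q, so use the chord formula.
s = (y2 - y1) / (x2 - x1) = (39) / (11) mod 41 = 11
x3 = s^2 - x1 - x2 mod 41 = 11^2 - 17 - 28 = 35
y3 = s (x1 - x3) - y1 mod 41 = 11 * (17 - 35) - 17 = 31

P + Q = (35, 31)


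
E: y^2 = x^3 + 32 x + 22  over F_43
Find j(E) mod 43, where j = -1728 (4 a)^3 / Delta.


Delta = -16(4 a^3 + 27 b^2) mod 43 = 22
-1728 * (4 a)^3 = -1728 * (4*32)^3 mod 43 = 8
j = 8 * 22^(-1) mod 43 = 16

j = 16 (mod 43)


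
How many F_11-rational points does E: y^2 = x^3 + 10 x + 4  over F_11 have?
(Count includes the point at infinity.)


For each x in F_11, count y with y^2 = x^3 + 10 x + 4 mod 11:
  x = 0: RHS = 4, y in [2, 9]  -> 2 point(s)
  x = 1: RHS = 4, y in [2, 9]  -> 2 point(s)
  x = 4: RHS = 9, y in [3, 8]  -> 2 point(s)
  x = 5: RHS = 3, y in [5, 6]  -> 2 point(s)
  x = 6: RHS = 5, y in [4, 7]  -> 2 point(s)
  x = 9: RHS = 9, y in [3, 8]  -> 2 point(s)
  x = 10: RHS = 4, y in [2, 9]  -> 2 point(s)
Affine points: 14. Add the point at infinity: total = 15.

#E(F_11) = 15


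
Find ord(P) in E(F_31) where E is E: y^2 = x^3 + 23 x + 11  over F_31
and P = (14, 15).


Compute successive multiples of P until we hit O:
  1P = (14, 15)
  2P = (22, 6)
  3P = (20, 15)
  4P = (28, 16)
  5P = (17, 18)
  6P = (1, 29)
  7P = (30, 7)
  8P = (26, 22)
  ... (continuing to 17P)
  17P = O

ord(P) = 17


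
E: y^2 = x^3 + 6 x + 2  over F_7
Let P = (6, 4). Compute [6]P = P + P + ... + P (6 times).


k = 6 = 110_2 (binary, LSB first: 011)
Double-and-add from P = (6, 4):
  bit 0 = 0: acc unchanged = O
  bit 1 = 1: acc = O + (6, 3) = (6, 3)
  bit 2 = 1: acc = (6, 3) + (6, 4) = O

6P = O


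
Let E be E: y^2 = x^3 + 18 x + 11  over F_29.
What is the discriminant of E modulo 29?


4 a^3 + 27 b^2 = 4*18^3 + 27*11^2 = 23328 + 3267 = 26595
Delta = -16 * (26595) = -425520
Delta mod 29 = 26

Delta = 26 (mod 29)


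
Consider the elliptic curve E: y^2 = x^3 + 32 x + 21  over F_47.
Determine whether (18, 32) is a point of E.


Check whether y^2 = x^3 + 32 x + 21 (mod 47) for (x, y) = (18, 32).
LHS: y^2 = 32^2 mod 47 = 37
RHS: x^3 + 32 x + 21 = 18^3 + 32*18 + 21 mod 47 = 37
LHS = RHS

Yes, on the curve


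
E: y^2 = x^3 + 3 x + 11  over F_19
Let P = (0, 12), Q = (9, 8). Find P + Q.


P != Q, so use the chord formula.
s = (y2 - y1) / (x2 - x1) = (15) / (9) mod 19 = 8
x3 = s^2 - x1 - x2 mod 19 = 8^2 - 0 - 9 = 17
y3 = s (x1 - x3) - y1 mod 19 = 8 * (0 - 17) - 12 = 4

P + Q = (17, 4)


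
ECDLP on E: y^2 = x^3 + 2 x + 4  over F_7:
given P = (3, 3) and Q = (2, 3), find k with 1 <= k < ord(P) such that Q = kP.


Enumerate multiples of P until we hit Q = (2, 3):
  1P = (3, 3)
  2P = (2, 3)
Match found at i = 2.

k = 2


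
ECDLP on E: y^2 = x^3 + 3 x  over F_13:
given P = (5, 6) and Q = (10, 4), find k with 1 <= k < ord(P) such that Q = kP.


Enumerate multiples of P until we hit Q = (10, 4):
  1P = (5, 6)
  2P = (3, 7)
  3P = (2, 12)
  4P = (10, 4)
Match found at i = 4.

k = 4


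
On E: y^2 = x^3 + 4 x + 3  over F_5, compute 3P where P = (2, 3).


k = 3 = 11_2 (binary, LSB first: 11)
Double-and-add from P = (2, 3):
  bit 0 = 1: acc = O + (2, 3) = (2, 3)
  bit 1 = 1: acc = (2, 3) + (2, 2) = O

3P = O


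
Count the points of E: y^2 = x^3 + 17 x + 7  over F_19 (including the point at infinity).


For each x in F_19, count y with y^2 = x^3 + 17 x + 7 mod 19:
  x = 0: RHS = 7, y in [8, 11]  -> 2 point(s)
  x = 1: RHS = 6, y in [5, 14]  -> 2 point(s)
  x = 2: RHS = 11, y in [7, 12]  -> 2 point(s)
  x = 3: RHS = 9, y in [3, 16]  -> 2 point(s)
  x = 4: RHS = 6, y in [5, 14]  -> 2 point(s)
  x = 8: RHS = 9, y in [3, 16]  -> 2 point(s)
  x = 11: RHS = 5, y in [9, 10]  -> 2 point(s)
  x = 12: RHS = 1, y in [1, 18]  -> 2 point(s)
  x = 14: RHS = 6, y in [5, 14]  -> 2 point(s)
  x = 16: RHS = 5, y in [9, 10]  -> 2 point(s)
Affine points: 20. Add the point at infinity: total = 21.

#E(F_19) = 21


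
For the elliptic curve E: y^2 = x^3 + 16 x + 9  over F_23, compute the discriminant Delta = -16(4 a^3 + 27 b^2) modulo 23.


4 a^3 + 27 b^2 = 4*16^3 + 27*9^2 = 16384 + 2187 = 18571
Delta = -16 * (18571) = -297136
Delta mod 23 = 1

Delta = 1 (mod 23)


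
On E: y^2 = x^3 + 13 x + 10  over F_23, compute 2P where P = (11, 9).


Doubling: s = (3 x1^2 + a) / (2 y1)
s = (3*11^2 + 13) / (2*9) mod 23 = 3
x3 = s^2 - 2 x1 mod 23 = 3^2 - 2*11 = 10
y3 = s (x1 - x3) - y1 mod 23 = 3 * (11 - 10) - 9 = 17

2P = (10, 17)


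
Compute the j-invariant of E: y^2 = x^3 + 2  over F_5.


Delta = -16(4 a^3 + 27 b^2) mod 5 = 2
-1728 * (4 a)^3 = -1728 * (4*0)^3 mod 5 = 0
j = 0 * 2^(-1) mod 5 = 0

j = 0 (mod 5)


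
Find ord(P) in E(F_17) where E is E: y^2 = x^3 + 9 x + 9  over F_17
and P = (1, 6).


Compute successive multiples of P until we hit O:
  1P = (1, 6)
  2P = (16, 13)
  3P = (8, 10)
  4P = (0, 14)
  5P = (12, 14)
  6P = (2, 1)
  7P = (5, 14)
  8P = (15, 0)
  ... (continuing to 16P)
  16P = O

ord(P) = 16


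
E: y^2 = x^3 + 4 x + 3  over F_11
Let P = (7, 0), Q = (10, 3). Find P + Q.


P != Q, so use the chord formula.
s = (y2 - y1) / (x2 - x1) = (3) / (3) mod 11 = 1
x3 = s^2 - x1 - x2 mod 11 = 1^2 - 7 - 10 = 6
y3 = s (x1 - x3) - y1 mod 11 = 1 * (7 - 6) - 0 = 1

P + Q = (6, 1)


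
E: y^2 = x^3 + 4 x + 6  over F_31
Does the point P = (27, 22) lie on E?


Check whether y^2 = x^3 + 4 x + 6 (mod 31) for (x, y) = (27, 22).
LHS: y^2 = 22^2 mod 31 = 19
RHS: x^3 + 4 x + 6 = 27^3 + 4*27 + 6 mod 31 = 19
LHS = RHS

Yes, on the curve


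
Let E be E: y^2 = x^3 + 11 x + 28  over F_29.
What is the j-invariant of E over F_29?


Delta = -16(4 a^3 + 27 b^2) mod 29 = 21
-1728 * (4 a)^3 = -1728 * (4*11)^3 mod 29 = 16
j = 16 * 21^(-1) mod 29 = 27

j = 27 (mod 29)


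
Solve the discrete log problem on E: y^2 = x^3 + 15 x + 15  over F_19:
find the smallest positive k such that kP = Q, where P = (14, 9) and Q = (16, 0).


Enumerate multiples of P until we hit Q = (16, 0):
  1P = (14, 9)
  2P = (16, 0)
Match found at i = 2.

k = 2


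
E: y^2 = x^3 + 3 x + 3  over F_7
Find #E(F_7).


For each x in F_7, count y with y^2 = x^3 + 3 x + 3 mod 7:
  x = 1: RHS = 0, y in [0]  -> 1 point(s)
  x = 3: RHS = 4, y in [2, 5]  -> 2 point(s)
  x = 4: RHS = 2, y in [3, 4]  -> 2 point(s)
Affine points: 5. Add the point at infinity: total = 6.

#E(F_7) = 6


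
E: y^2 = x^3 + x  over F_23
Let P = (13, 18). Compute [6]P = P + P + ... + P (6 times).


k = 6 = 110_2 (binary, LSB first: 011)
Double-and-add from P = (13, 18):
  bit 0 = 0: acc unchanged = O
  bit 1 = 1: acc = O + (9, 18) = (9, 18)
  bit 2 = 1: acc = (9, 18) + (18, 13) = (0, 0)

6P = (0, 0)


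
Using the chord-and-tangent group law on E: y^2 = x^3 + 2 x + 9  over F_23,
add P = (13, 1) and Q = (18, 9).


P != Q, so use the chord formula.
s = (y2 - y1) / (x2 - x1) = (8) / (5) mod 23 = 20
x3 = s^2 - x1 - x2 mod 23 = 20^2 - 13 - 18 = 1
y3 = s (x1 - x3) - y1 mod 23 = 20 * (13 - 1) - 1 = 9

P + Q = (1, 9)


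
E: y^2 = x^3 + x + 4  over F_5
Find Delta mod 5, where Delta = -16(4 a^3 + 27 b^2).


4 a^3 + 27 b^2 = 4*1^3 + 27*4^2 = 4 + 432 = 436
Delta = -16 * (436) = -6976
Delta mod 5 = 4

Delta = 4 (mod 5)


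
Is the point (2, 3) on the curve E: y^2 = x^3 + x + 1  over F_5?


Check whether y^2 = x^3 + 1 x + 1 (mod 5) for (x, y) = (2, 3).
LHS: y^2 = 3^2 mod 5 = 4
RHS: x^3 + 1 x + 1 = 2^3 + 1*2 + 1 mod 5 = 1
LHS != RHS

No, not on the curve


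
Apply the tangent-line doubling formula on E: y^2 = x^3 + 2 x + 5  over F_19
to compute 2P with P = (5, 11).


Doubling: s = (3 x1^2 + a) / (2 y1)
s = (3*5^2 + 2) / (2*11) mod 19 = 13
x3 = s^2 - 2 x1 mod 19 = 13^2 - 2*5 = 7
y3 = s (x1 - x3) - y1 mod 19 = 13 * (5 - 7) - 11 = 1

2P = (7, 1)


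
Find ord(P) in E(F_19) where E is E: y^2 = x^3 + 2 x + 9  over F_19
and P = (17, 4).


Compute successive multiples of P until we hit O:
  1P = (17, 4)
  2P = (13, 3)
  3P = (14, 11)
  4P = (4, 10)
  5P = (18, 14)
  6P = (8, 10)
  7P = (5, 7)
  8P = (3, 2)
  ... (continuing to 23P)
  23P = O

ord(P) = 23


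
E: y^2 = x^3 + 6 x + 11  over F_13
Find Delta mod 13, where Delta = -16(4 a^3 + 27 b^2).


4 a^3 + 27 b^2 = 4*6^3 + 27*11^2 = 864 + 3267 = 4131
Delta = -16 * (4131) = -66096
Delta mod 13 = 9

Delta = 9 (mod 13)


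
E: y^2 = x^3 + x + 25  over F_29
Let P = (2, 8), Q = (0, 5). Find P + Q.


P != Q, so use the chord formula.
s = (y2 - y1) / (x2 - x1) = (26) / (27) mod 29 = 16
x3 = s^2 - x1 - x2 mod 29 = 16^2 - 2 - 0 = 22
y3 = s (x1 - x3) - y1 mod 29 = 16 * (2 - 22) - 8 = 20

P + Q = (22, 20)


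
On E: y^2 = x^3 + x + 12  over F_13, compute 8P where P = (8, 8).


k = 8 = 1000_2 (binary, LSB first: 0001)
Double-and-add from P = (8, 8):
  bit 0 = 0: acc unchanged = O
  bit 1 = 0: acc unchanged = O
  bit 2 = 0: acc unchanged = O
  bit 3 = 1: acc = O + (2, 10) = (2, 10)

8P = (2, 10)


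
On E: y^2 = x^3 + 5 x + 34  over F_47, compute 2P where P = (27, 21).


Doubling: s = (3 x1^2 + a) / (2 y1)
s = (3*27^2 + 5) / (2*21) mod 47 = 41
x3 = s^2 - 2 x1 mod 47 = 41^2 - 2*27 = 29
y3 = s (x1 - x3) - y1 mod 47 = 41 * (27 - 29) - 21 = 38

2P = (29, 38)


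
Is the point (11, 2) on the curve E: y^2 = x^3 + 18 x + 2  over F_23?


Check whether y^2 = x^3 + 18 x + 2 (mod 23) for (x, y) = (11, 2).
LHS: y^2 = 2^2 mod 23 = 4
RHS: x^3 + 18 x + 2 = 11^3 + 18*11 + 2 mod 23 = 13
LHS != RHS

No, not on the curve


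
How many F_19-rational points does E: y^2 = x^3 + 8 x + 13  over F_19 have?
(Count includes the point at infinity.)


For each x in F_19, count y with y^2 = x^3 + 8 x + 13 mod 19:
  x = 3: RHS = 7, y in [8, 11]  -> 2 point(s)
  x = 5: RHS = 7, y in [8, 11]  -> 2 point(s)
  x = 6: RHS = 11, y in [7, 12]  -> 2 point(s)
  x = 8: RHS = 0, y in [0]  -> 1 point(s)
  x = 9: RHS = 16, y in [4, 15]  -> 2 point(s)
  x = 11: RHS = 7, y in [8, 11]  -> 2 point(s)
  x = 14: RHS = 0, y in [0]  -> 1 point(s)
  x = 16: RHS = 0, y in [0]  -> 1 point(s)
  x = 18: RHS = 4, y in [2, 17]  -> 2 point(s)
Affine points: 15. Add the point at infinity: total = 16.

#E(F_19) = 16


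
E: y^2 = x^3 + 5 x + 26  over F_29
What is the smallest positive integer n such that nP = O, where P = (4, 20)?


Compute successive multiples of P until we hit O:
  1P = (4, 20)
  2P = (26, 19)
  3P = (15, 24)
  4P = (19, 22)
  5P = (22, 24)
  6P = (12, 4)
  7P = (17, 6)
  8P = (21, 5)
  ... (continuing to 24P)
  24P = O

ord(P) = 24


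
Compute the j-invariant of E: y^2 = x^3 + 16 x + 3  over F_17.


Delta = -16(4 a^3 + 27 b^2) mod 17 = 1
-1728 * (4 a)^3 = -1728 * (4*16)^3 mod 17 = 7
j = 7 * 1^(-1) mod 17 = 7

j = 7 (mod 17)


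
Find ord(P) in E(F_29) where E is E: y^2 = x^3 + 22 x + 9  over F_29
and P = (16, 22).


Compute successive multiples of P until we hit O:
  1P = (16, 22)
  2P = (19, 23)
  3P = (7, 10)
  4P = (11, 4)
  5P = (8, 1)
  6P = (6, 26)
  7P = (6, 3)
  8P = (8, 28)
  ... (continuing to 13P)
  13P = O

ord(P) = 13


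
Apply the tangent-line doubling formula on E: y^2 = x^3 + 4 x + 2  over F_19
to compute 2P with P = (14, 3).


Doubling: s = (3 x1^2 + a) / (2 y1)
s = (3*14^2 + 4) / (2*3) mod 19 = 10
x3 = s^2 - 2 x1 mod 19 = 10^2 - 2*14 = 15
y3 = s (x1 - x3) - y1 mod 19 = 10 * (14 - 15) - 3 = 6

2P = (15, 6)


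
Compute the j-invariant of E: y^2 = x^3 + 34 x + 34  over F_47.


Delta = -16(4 a^3 + 27 b^2) mod 47 = 14
-1728 * (4 a)^3 = -1728 * (4*34)^3 mod 47 = 35
j = 35 * 14^(-1) mod 47 = 26

j = 26 (mod 47)


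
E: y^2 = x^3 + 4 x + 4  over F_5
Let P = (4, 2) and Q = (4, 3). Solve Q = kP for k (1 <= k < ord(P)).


Enumerate multiples of P until we hit Q = (4, 3):
  1P = (4, 2)
  2P = (1, 2)
  3P = (0, 3)
  4P = (2, 0)
  5P = (0, 2)
  6P = (1, 3)
  7P = (4, 3)
Match found at i = 7.

k = 7


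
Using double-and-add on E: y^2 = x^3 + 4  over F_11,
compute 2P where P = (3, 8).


k = 2 = 10_2 (binary, LSB first: 01)
Double-and-add from P = (3, 8):
  bit 0 = 0: acc unchanged = O
  bit 1 = 1: acc = O + (6, 0) = (6, 0)

2P = (6, 0)


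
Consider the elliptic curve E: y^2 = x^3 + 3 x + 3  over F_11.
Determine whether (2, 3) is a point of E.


Check whether y^2 = x^3 + 3 x + 3 (mod 11) for (x, y) = (2, 3).
LHS: y^2 = 3^2 mod 11 = 9
RHS: x^3 + 3 x + 3 = 2^3 + 3*2 + 3 mod 11 = 6
LHS != RHS

No, not on the curve


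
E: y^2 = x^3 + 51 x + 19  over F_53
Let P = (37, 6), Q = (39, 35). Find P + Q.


P != Q, so use the chord formula.
s = (y2 - y1) / (x2 - x1) = (29) / (2) mod 53 = 41
x3 = s^2 - x1 - x2 mod 53 = 41^2 - 37 - 39 = 15
y3 = s (x1 - x3) - y1 mod 53 = 41 * (37 - 15) - 6 = 48

P + Q = (15, 48)


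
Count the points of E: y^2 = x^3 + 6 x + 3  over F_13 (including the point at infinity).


For each x in F_13, count y with y^2 = x^3 + 6 x + 3 mod 13:
  x = 0: RHS = 3, y in [4, 9]  -> 2 point(s)
  x = 1: RHS = 10, y in [6, 7]  -> 2 point(s)
  x = 2: RHS = 10, y in [6, 7]  -> 2 point(s)
  x = 3: RHS = 9, y in [3, 10]  -> 2 point(s)
  x = 4: RHS = 0, y in [0]  -> 1 point(s)
  x = 8: RHS = 4, y in [2, 11]  -> 2 point(s)
  x = 10: RHS = 10, y in [6, 7]  -> 2 point(s)
  x = 11: RHS = 9, y in [3, 10]  -> 2 point(s)
  x = 12: RHS = 9, y in [3, 10]  -> 2 point(s)
Affine points: 17. Add the point at infinity: total = 18.

#E(F_13) = 18


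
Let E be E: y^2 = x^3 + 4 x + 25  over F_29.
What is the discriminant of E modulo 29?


4 a^3 + 27 b^2 = 4*4^3 + 27*25^2 = 256 + 16875 = 17131
Delta = -16 * (17131) = -274096
Delta mod 29 = 12

Delta = 12 (mod 29)


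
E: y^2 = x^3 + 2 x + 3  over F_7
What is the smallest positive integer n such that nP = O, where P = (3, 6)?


Compute successive multiples of P until we hit O:
  1P = (3, 6)
  2P = (3, 1)
  3P = O

ord(P) = 3


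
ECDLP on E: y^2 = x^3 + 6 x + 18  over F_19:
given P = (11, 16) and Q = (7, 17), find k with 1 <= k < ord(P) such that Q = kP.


Enumerate multiples of P until we hit Q = (7, 17):
  1P = (11, 16)
  2P = (3, 5)
  3P = (6, 17)
  4P = (18, 12)
  5P = (7, 17)
Match found at i = 5.

k = 5


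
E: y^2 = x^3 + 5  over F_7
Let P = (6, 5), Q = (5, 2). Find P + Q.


P != Q, so use the chord formula.
s = (y2 - y1) / (x2 - x1) = (4) / (6) mod 7 = 3
x3 = s^2 - x1 - x2 mod 7 = 3^2 - 6 - 5 = 5
y3 = s (x1 - x3) - y1 mod 7 = 3 * (6 - 5) - 5 = 5

P + Q = (5, 5)


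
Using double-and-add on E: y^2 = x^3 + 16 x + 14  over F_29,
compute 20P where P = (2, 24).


k = 20 = 10100_2 (binary, LSB first: 00101)
Double-and-add from P = (2, 24):
  bit 0 = 0: acc unchanged = O
  bit 1 = 0: acc unchanged = O
  bit 2 = 1: acc = O + (12, 22) = (12, 22)
  bit 3 = 0: acc unchanged = (12, 22)
  bit 4 = 1: acc = (12, 22) + (7, 18) = (6, 6)

20P = (6, 6)


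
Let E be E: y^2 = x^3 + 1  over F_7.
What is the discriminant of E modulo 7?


4 a^3 + 27 b^2 = 4*0^3 + 27*1^2 = 0 + 27 = 27
Delta = -16 * (27) = -432
Delta mod 7 = 2

Delta = 2 (mod 7)


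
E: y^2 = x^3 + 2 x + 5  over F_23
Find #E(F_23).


For each x in F_23, count y with y^2 = x^3 + 2 x + 5 mod 23:
  x = 1: RHS = 8, y in [10, 13]  -> 2 point(s)
  x = 4: RHS = 8, y in [10, 13]  -> 2 point(s)
  x = 5: RHS = 2, y in [5, 18]  -> 2 point(s)
  x = 6: RHS = 3, y in [7, 16]  -> 2 point(s)
  x = 8: RHS = 4, y in [2, 21]  -> 2 point(s)
  x = 9: RHS = 16, y in [4, 19]  -> 2 point(s)
  x = 10: RHS = 13, y in [6, 17]  -> 2 point(s)
  x = 11: RHS = 1, y in [1, 22]  -> 2 point(s)
  x = 12: RHS = 9, y in [3, 20]  -> 2 point(s)
  x = 15: RHS = 6, y in [11, 12]  -> 2 point(s)
  x = 16: RHS = 16, y in [4, 19]  -> 2 point(s)
  x = 18: RHS = 8, y in [10, 13]  -> 2 point(s)
  x = 19: RHS = 2, y in [5, 18]  -> 2 point(s)
  x = 20: RHS = 18, y in [8, 15]  -> 2 point(s)
  x = 21: RHS = 16, y in [4, 19]  -> 2 point(s)
  x = 22: RHS = 2, y in [5, 18]  -> 2 point(s)
Affine points: 32. Add the point at infinity: total = 33.

#E(F_23) = 33


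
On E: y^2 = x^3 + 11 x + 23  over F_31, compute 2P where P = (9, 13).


Doubling: s = (3 x1^2 + a) / (2 y1)
s = (3*9^2 + 11) / (2*13) mod 31 = 5
x3 = s^2 - 2 x1 mod 31 = 5^2 - 2*9 = 7
y3 = s (x1 - x3) - y1 mod 31 = 5 * (9 - 7) - 13 = 28

2P = (7, 28)


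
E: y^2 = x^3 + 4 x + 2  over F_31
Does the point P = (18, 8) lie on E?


Check whether y^2 = x^3 + 4 x + 2 (mod 31) for (x, y) = (18, 8).
LHS: y^2 = 8^2 mod 31 = 2
RHS: x^3 + 4 x + 2 = 18^3 + 4*18 + 2 mod 31 = 16
LHS != RHS

No, not on the curve


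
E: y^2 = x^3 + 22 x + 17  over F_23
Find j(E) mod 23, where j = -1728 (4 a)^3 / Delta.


Delta = -16(4 a^3 + 27 b^2) mod 23 = 14
-1728 * (4 a)^3 = -1728 * (4*22)^3 mod 23 = 8
j = 8 * 14^(-1) mod 23 = 17

j = 17 (mod 23)


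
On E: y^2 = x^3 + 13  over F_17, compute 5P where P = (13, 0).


k = 5 = 101_2 (binary, LSB first: 101)
Double-and-add from P = (13, 0):
  bit 0 = 1: acc = O + (13, 0) = (13, 0)
  bit 1 = 0: acc unchanged = (13, 0)
  bit 2 = 1: acc = (13, 0) + O = (13, 0)

5P = (13, 0)


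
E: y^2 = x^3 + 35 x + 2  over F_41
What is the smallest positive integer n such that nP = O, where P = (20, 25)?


Compute successive multiples of P until we hit O:
  1P = (20, 25)
  2P = (17, 4)
  3P = (12, 31)
  4P = (7, 37)
  5P = (10, 32)
  6P = (16, 5)
  7P = (30, 7)
  8P = (9, 29)
  ... (continuing to 35P)
  35P = O

ord(P) = 35


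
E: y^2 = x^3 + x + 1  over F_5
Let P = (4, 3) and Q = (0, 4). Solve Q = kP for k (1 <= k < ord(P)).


Enumerate multiples of P until we hit Q = (0, 4):
  1P = (4, 3)
  2P = (3, 1)
  3P = (2, 1)
  4P = (0, 1)
  5P = (0, 4)
Match found at i = 5.

k = 5


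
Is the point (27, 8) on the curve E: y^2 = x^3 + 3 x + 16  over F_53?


Check whether y^2 = x^3 + 3 x + 16 (mod 53) for (x, y) = (27, 8).
LHS: y^2 = 8^2 mod 53 = 11
RHS: x^3 + 3 x + 16 = 27^3 + 3*27 + 16 mod 53 = 11
LHS = RHS

Yes, on the curve


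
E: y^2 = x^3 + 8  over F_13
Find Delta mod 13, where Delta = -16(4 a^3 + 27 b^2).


4 a^3 + 27 b^2 = 4*0^3 + 27*8^2 = 0 + 1728 = 1728
Delta = -16 * (1728) = -27648
Delta mod 13 = 3

Delta = 3 (mod 13)


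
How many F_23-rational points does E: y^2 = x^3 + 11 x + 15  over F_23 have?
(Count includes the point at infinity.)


For each x in F_23, count y with y^2 = x^3 + 11 x + 15 mod 23:
  x = 1: RHS = 4, y in [2, 21]  -> 2 point(s)
  x = 3: RHS = 6, y in [11, 12]  -> 2 point(s)
  x = 4: RHS = 8, y in [10, 13]  -> 2 point(s)
  x = 11: RHS = 18, y in [8, 15]  -> 2 point(s)
  x = 12: RHS = 12, y in [9, 14]  -> 2 point(s)
  x = 13: RHS = 9, y in [3, 20]  -> 2 point(s)
  x = 15: RHS = 13, y in [6, 17]  -> 2 point(s)
  x = 16: RHS = 9, y in [3, 20]  -> 2 point(s)
  x = 17: RHS = 9, y in [3, 20]  -> 2 point(s)
  x = 20: RHS = 1, y in [1, 22]  -> 2 point(s)
  x = 21: RHS = 8, y in [10, 13]  -> 2 point(s)
  x = 22: RHS = 3, y in [7, 16]  -> 2 point(s)
Affine points: 24. Add the point at infinity: total = 25.

#E(F_23) = 25


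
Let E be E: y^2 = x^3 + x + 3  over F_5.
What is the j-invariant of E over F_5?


Delta = -16(4 a^3 + 27 b^2) mod 5 = 3
-1728 * (4 a)^3 = -1728 * (4*1)^3 mod 5 = 3
j = 3 * 3^(-1) mod 5 = 1

j = 1 (mod 5)


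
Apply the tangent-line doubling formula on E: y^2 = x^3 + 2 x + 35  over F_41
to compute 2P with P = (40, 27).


Doubling: s = (3 x1^2 + a) / (2 y1)
s = (3*40^2 + 2) / (2*27) mod 41 = 13
x3 = s^2 - 2 x1 mod 41 = 13^2 - 2*40 = 7
y3 = s (x1 - x3) - y1 mod 41 = 13 * (40 - 7) - 27 = 33

2P = (7, 33)


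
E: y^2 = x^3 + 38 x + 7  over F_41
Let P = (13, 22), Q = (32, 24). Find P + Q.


P != Q, so use the chord formula.
s = (y2 - y1) / (x2 - x1) = (2) / (19) mod 41 = 26
x3 = s^2 - x1 - x2 mod 41 = 26^2 - 13 - 32 = 16
y3 = s (x1 - x3) - y1 mod 41 = 26 * (13 - 16) - 22 = 23

P + Q = (16, 23)


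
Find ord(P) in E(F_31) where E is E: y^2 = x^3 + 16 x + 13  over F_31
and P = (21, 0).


Compute successive multiples of P until we hit O:
  1P = (21, 0)
  2P = O

ord(P) = 2


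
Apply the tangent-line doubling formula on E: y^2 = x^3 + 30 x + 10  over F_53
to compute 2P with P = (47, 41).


Doubling: s = (3 x1^2 + a) / (2 y1)
s = (3*47^2 + 30) / (2*41) mod 53 = 34
x3 = s^2 - 2 x1 mod 53 = 34^2 - 2*47 = 2
y3 = s (x1 - x3) - y1 mod 53 = 34 * (47 - 2) - 41 = 5

2P = (2, 5)


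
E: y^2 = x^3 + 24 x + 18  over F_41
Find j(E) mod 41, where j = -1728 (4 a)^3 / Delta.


Delta = -16(4 a^3 + 27 b^2) mod 41 = 9
-1728 * (4 a)^3 = -1728 * (4*24)^3 mod 41 = 18
j = 18 * 9^(-1) mod 41 = 2

j = 2 (mod 41)


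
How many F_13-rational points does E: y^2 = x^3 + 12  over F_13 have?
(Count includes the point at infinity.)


For each x in F_13, count y with y^2 = x^3 + 0 x + 12 mod 13:
  x = 0: RHS = 12, y in [5, 8]  -> 2 point(s)
  x = 1: RHS = 0, y in [0]  -> 1 point(s)
  x = 3: RHS = 0, y in [0]  -> 1 point(s)
  x = 7: RHS = 4, y in [2, 11]  -> 2 point(s)
  x = 8: RHS = 4, y in [2, 11]  -> 2 point(s)
  x = 9: RHS = 0, y in [0]  -> 1 point(s)
  x = 11: RHS = 4, y in [2, 11]  -> 2 point(s)
Affine points: 11. Add the point at infinity: total = 12.

#E(F_13) = 12


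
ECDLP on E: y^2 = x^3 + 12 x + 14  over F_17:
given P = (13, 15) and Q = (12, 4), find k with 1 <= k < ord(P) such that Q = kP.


Enumerate multiples of P until we hit Q = (12, 4):
  1P = (13, 15)
  2P = (12, 4)
Match found at i = 2.

k = 2


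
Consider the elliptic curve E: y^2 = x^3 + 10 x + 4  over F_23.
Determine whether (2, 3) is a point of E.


Check whether y^2 = x^3 + 10 x + 4 (mod 23) for (x, y) = (2, 3).
LHS: y^2 = 3^2 mod 23 = 9
RHS: x^3 + 10 x + 4 = 2^3 + 10*2 + 4 mod 23 = 9
LHS = RHS

Yes, on the curve


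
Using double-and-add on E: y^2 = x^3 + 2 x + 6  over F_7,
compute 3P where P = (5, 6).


k = 3 = 11_2 (binary, LSB first: 11)
Double-and-add from P = (5, 6):
  bit 0 = 1: acc = O + (5, 6) = (5, 6)
  bit 1 = 1: acc = (5, 6) + (4, 1) = (2, 2)

3P = (2, 2)


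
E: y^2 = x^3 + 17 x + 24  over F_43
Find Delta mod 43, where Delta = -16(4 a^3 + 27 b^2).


4 a^3 + 27 b^2 = 4*17^3 + 27*24^2 = 19652 + 15552 = 35204
Delta = -16 * (35204) = -563264
Delta mod 43 = 36

Delta = 36 (mod 43)


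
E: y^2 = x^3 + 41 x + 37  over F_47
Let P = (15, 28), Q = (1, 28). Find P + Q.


P != Q, so use the chord formula.
s = (y2 - y1) / (x2 - x1) = (0) / (33) mod 47 = 0
x3 = s^2 - x1 - x2 mod 47 = 0^2 - 15 - 1 = 31
y3 = s (x1 - x3) - y1 mod 47 = 0 * (15 - 31) - 28 = 19

P + Q = (31, 19)


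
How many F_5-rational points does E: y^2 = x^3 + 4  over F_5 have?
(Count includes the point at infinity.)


For each x in F_5, count y with y^2 = x^3 + 0 x + 4 mod 5:
  x = 0: RHS = 4, y in [2, 3]  -> 2 point(s)
  x = 1: RHS = 0, y in [0]  -> 1 point(s)
  x = 3: RHS = 1, y in [1, 4]  -> 2 point(s)
Affine points: 5. Add the point at infinity: total = 6.

#E(F_5) = 6


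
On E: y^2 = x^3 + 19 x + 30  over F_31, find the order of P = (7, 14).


Compute successive multiples of P until we hit O:
  1P = (7, 14)
  2P = (27, 18)
  3P = (2, 18)
  4P = (9, 0)
  5P = (2, 13)
  6P = (27, 13)
  7P = (7, 17)
  8P = O

ord(P) = 8


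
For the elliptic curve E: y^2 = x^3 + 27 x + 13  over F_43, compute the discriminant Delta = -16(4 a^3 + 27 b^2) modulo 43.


4 a^3 + 27 b^2 = 4*27^3 + 27*13^2 = 78732 + 4563 = 83295
Delta = -16 * (83295) = -1332720
Delta mod 43 = 22

Delta = 22 (mod 43)


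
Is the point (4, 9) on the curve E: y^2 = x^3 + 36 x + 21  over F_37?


Check whether y^2 = x^3 + 36 x + 21 (mod 37) for (x, y) = (4, 9).
LHS: y^2 = 9^2 mod 37 = 7
RHS: x^3 + 36 x + 21 = 4^3 + 36*4 + 21 mod 37 = 7
LHS = RHS

Yes, on the curve


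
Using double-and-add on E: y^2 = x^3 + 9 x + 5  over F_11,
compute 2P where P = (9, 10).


k = 2 = 10_2 (binary, LSB first: 01)
Double-and-add from P = (9, 10):
  bit 0 = 0: acc unchanged = O
  bit 1 = 1: acc = O + (7, 2) = (7, 2)

2P = (7, 2)


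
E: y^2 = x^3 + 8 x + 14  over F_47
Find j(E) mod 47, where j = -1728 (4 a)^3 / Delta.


Delta = -16(4 a^3 + 27 b^2) mod 47 = 13
-1728 * (4 a)^3 = -1728 * (4*8)^3 mod 47 = 5
j = 5 * 13^(-1) mod 47 = 4

j = 4 (mod 47)


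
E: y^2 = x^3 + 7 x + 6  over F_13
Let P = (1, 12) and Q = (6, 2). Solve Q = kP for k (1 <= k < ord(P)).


Enumerate multiples of P until we hit Q = (6, 2):
  1P = (1, 12)
  2P = (10, 7)
  3P = (6, 11)
  4P = (5, 7)
  5P = (11, 7)
  6P = (11, 6)
  7P = (5, 6)
  8P = (6, 2)
Match found at i = 8.

k = 8


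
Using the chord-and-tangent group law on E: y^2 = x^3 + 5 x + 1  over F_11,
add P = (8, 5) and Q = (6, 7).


P != Q, so use the chord formula.
s = (y2 - y1) / (x2 - x1) = (2) / (9) mod 11 = 10
x3 = s^2 - x1 - x2 mod 11 = 10^2 - 8 - 6 = 9
y3 = s (x1 - x3) - y1 mod 11 = 10 * (8 - 9) - 5 = 7

P + Q = (9, 7)


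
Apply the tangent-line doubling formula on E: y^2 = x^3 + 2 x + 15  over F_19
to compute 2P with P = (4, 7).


Doubling: s = (3 x1^2 + a) / (2 y1)
s = (3*4^2 + 2) / (2*7) mod 19 = 9
x3 = s^2 - 2 x1 mod 19 = 9^2 - 2*4 = 16
y3 = s (x1 - x3) - y1 mod 19 = 9 * (4 - 16) - 7 = 18

2P = (16, 18)


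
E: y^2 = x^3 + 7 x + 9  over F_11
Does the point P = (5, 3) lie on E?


Check whether y^2 = x^3 + 7 x + 9 (mod 11) for (x, y) = (5, 3).
LHS: y^2 = 3^2 mod 11 = 9
RHS: x^3 + 7 x + 9 = 5^3 + 7*5 + 9 mod 11 = 4
LHS != RHS

No, not on the curve


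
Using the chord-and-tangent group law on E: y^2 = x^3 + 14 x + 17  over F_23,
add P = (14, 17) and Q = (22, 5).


P != Q, so use the chord formula.
s = (y2 - y1) / (x2 - x1) = (11) / (8) mod 23 = 10
x3 = s^2 - x1 - x2 mod 23 = 10^2 - 14 - 22 = 18
y3 = s (x1 - x3) - y1 mod 23 = 10 * (14 - 18) - 17 = 12

P + Q = (18, 12)


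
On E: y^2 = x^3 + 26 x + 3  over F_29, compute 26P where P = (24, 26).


k = 26 = 11010_2 (binary, LSB first: 01011)
Double-and-add from P = (24, 26):
  bit 0 = 0: acc unchanged = O
  bit 1 = 1: acc = O + (9, 26) = (9, 26)
  bit 2 = 0: acc unchanged = (9, 26)
  bit 3 = 1: acc = (9, 26) + (17, 14) = (27, 1)
  bit 4 = 1: acc = (27, 1) + (2, 18) = (9, 3)

26P = (9, 3)


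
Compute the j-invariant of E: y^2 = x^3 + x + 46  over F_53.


Delta = -16(4 a^3 + 27 b^2) mod 53 = 21
-1728 * (4 a)^3 = -1728 * (4*1)^3 mod 53 = 19
j = 19 * 21^(-1) mod 53 = 11

j = 11 (mod 53)


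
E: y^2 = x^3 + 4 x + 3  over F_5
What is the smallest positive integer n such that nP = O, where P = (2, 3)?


Compute successive multiples of P until we hit O:
  1P = (2, 3)
  2P = (2, 2)
  3P = O

ord(P) = 3


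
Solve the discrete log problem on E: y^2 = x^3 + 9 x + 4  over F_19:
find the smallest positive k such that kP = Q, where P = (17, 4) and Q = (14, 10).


Enumerate multiples of P until we hit Q = (14, 10):
  1P = (17, 4)
  2P = (10, 12)
  3P = (3, 18)
  4P = (0, 17)
  5P = (11, 16)
  6P = (14, 9)
  7P = (14, 10)
Match found at i = 7.

k = 7


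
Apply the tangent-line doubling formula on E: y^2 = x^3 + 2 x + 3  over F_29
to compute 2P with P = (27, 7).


Doubling: s = (3 x1^2 + a) / (2 y1)
s = (3*27^2 + 2) / (2*7) mod 29 = 1
x3 = s^2 - 2 x1 mod 29 = 1^2 - 2*27 = 5
y3 = s (x1 - x3) - y1 mod 29 = 1 * (27 - 5) - 7 = 15

2P = (5, 15)


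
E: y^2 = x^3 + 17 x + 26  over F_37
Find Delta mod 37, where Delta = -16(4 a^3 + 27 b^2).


4 a^3 + 27 b^2 = 4*17^3 + 27*26^2 = 19652 + 18252 = 37904
Delta = -16 * (37904) = -606464
Delta mod 37 = 3

Delta = 3 (mod 37)


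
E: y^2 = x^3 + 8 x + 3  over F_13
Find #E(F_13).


For each x in F_13, count y with y^2 = x^3 + 8 x + 3 mod 13:
  x = 0: RHS = 3, y in [4, 9]  -> 2 point(s)
  x = 1: RHS = 12, y in [5, 8]  -> 2 point(s)
  x = 2: RHS = 1, y in [1, 12]  -> 2 point(s)
  x = 5: RHS = 12, y in [5, 8]  -> 2 point(s)
  x = 7: RHS = 12, y in [5, 8]  -> 2 point(s)
  x = 10: RHS = 4, y in [2, 11]  -> 2 point(s)
Affine points: 12. Add the point at infinity: total = 13.

#E(F_13) = 13


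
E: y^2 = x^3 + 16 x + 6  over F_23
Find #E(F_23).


For each x in F_23, count y with y^2 = x^3 + 16 x + 6 mod 23:
  x = 0: RHS = 6, y in [11, 12]  -> 2 point(s)
  x = 1: RHS = 0, y in [0]  -> 1 point(s)
  x = 2: RHS = 0, y in [0]  -> 1 point(s)
  x = 3: RHS = 12, y in [9, 14]  -> 2 point(s)
  x = 5: RHS = 4, y in [2, 21]  -> 2 point(s)
  x = 7: RHS = 1, y in [1, 22]  -> 2 point(s)
  x = 8: RHS = 2, y in [5, 18]  -> 2 point(s)
  x = 10: RHS = 16, y in [4, 19]  -> 2 point(s)
  x = 11: RHS = 18, y in [8, 15]  -> 2 point(s)
  x = 17: RHS = 16, y in [4, 19]  -> 2 point(s)
  x = 18: RHS = 8, y in [10, 13]  -> 2 point(s)
  x = 19: RHS = 16, y in [4, 19]  -> 2 point(s)
  x = 20: RHS = 0, y in [0]  -> 1 point(s)
  x = 21: RHS = 12, y in [9, 14]  -> 2 point(s)
  x = 22: RHS = 12, y in [9, 14]  -> 2 point(s)
Affine points: 27. Add the point at infinity: total = 28.

#E(F_23) = 28


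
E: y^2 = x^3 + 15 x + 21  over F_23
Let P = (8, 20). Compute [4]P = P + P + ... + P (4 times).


k = 4 = 100_2 (binary, LSB first: 001)
Double-and-add from P = (8, 20):
  bit 0 = 0: acc unchanged = O
  bit 1 = 0: acc unchanged = O
  bit 2 = 1: acc = O + (2, 17) = (2, 17)

4P = (2, 17)


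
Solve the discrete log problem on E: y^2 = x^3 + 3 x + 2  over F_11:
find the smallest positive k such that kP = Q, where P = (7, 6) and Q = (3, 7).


Enumerate multiples of P until we hit Q = (3, 7):
  1P = (7, 6)
  2P = (2, 7)
  3P = (6, 7)
  4P = (10, 8)
  5P = (3, 4)
  6P = (4, 1)
  7P = (4, 10)
  8P = (3, 7)
Match found at i = 8.

k = 8


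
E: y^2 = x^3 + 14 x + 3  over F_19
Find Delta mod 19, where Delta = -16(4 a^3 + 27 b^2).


4 a^3 + 27 b^2 = 4*14^3 + 27*3^2 = 10976 + 243 = 11219
Delta = -16 * (11219) = -179504
Delta mod 19 = 8

Delta = 8 (mod 19)


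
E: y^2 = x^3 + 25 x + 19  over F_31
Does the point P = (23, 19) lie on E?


Check whether y^2 = x^3 + 25 x + 19 (mod 31) for (x, y) = (23, 19).
LHS: y^2 = 19^2 mod 31 = 20
RHS: x^3 + 25 x + 19 = 23^3 + 25*23 + 19 mod 31 = 20
LHS = RHS

Yes, on the curve


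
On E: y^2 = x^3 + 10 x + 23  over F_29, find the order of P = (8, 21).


Compute successive multiples of P until we hit O:
  1P = (8, 21)
  2P = (7, 28)
  3P = (5, 16)
  4P = (22, 4)
  5P = (24, 15)
  6P = (13, 28)
  7P = (3, 15)
  8P = (9, 1)
  ... (continuing to 39P)
  39P = O

ord(P) = 39


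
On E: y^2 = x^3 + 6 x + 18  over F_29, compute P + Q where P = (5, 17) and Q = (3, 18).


P != Q, so use the chord formula.
s = (y2 - y1) / (x2 - x1) = (1) / (27) mod 29 = 14
x3 = s^2 - x1 - x2 mod 29 = 14^2 - 5 - 3 = 14
y3 = s (x1 - x3) - y1 mod 29 = 14 * (5 - 14) - 17 = 2

P + Q = (14, 2)


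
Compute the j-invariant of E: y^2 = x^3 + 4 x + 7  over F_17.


Delta = -16(4 a^3 + 27 b^2) mod 17 = 15
-1728 * (4 a)^3 = -1728 * (4*4)^3 mod 17 = 11
j = 11 * 15^(-1) mod 17 = 3

j = 3 (mod 17)


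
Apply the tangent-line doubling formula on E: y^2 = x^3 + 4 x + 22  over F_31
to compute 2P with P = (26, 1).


Doubling: s = (3 x1^2 + a) / (2 y1)
s = (3*26^2 + 4) / (2*1) mod 31 = 24
x3 = s^2 - 2 x1 mod 31 = 24^2 - 2*26 = 28
y3 = s (x1 - x3) - y1 mod 31 = 24 * (26 - 28) - 1 = 13

2P = (28, 13)


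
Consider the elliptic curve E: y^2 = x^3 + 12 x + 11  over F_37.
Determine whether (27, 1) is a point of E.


Check whether y^2 = x^3 + 12 x + 11 (mod 37) for (x, y) = (27, 1).
LHS: y^2 = 1^2 mod 37 = 1
RHS: x^3 + 12 x + 11 = 27^3 + 12*27 + 11 mod 37 = 1
LHS = RHS

Yes, on the curve


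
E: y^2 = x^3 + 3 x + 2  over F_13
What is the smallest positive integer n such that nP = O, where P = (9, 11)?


Compute successive multiples of P until we hit O:
  1P = (9, 11)
  2P = (4, 0)
  3P = (9, 2)
  4P = O

ord(P) = 4


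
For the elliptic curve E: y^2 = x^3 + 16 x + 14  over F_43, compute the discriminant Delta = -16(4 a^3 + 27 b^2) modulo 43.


4 a^3 + 27 b^2 = 4*16^3 + 27*14^2 = 16384 + 5292 = 21676
Delta = -16 * (21676) = -346816
Delta mod 43 = 22

Delta = 22 (mod 43)


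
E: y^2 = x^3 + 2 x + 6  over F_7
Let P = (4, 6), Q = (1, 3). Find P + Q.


P != Q, so use the chord formula.
s = (y2 - y1) / (x2 - x1) = (4) / (4) mod 7 = 1
x3 = s^2 - x1 - x2 mod 7 = 1^2 - 4 - 1 = 3
y3 = s (x1 - x3) - y1 mod 7 = 1 * (4 - 3) - 6 = 2

P + Q = (3, 2)


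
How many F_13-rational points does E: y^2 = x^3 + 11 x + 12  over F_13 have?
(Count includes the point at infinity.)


For each x in F_13, count y with y^2 = x^3 + 11 x + 12 mod 13:
  x = 0: RHS = 12, y in [5, 8]  -> 2 point(s)
  x = 2: RHS = 3, y in [4, 9]  -> 2 point(s)
  x = 4: RHS = 3, y in [4, 9]  -> 2 point(s)
  x = 5: RHS = 10, y in [6, 7]  -> 2 point(s)
  x = 7: RHS = 3, y in [4, 9]  -> 2 point(s)
  x = 8: RHS = 1, y in [1, 12]  -> 2 point(s)
  x = 10: RHS = 4, y in [2, 11]  -> 2 point(s)
  x = 12: RHS = 0, y in [0]  -> 1 point(s)
Affine points: 15. Add the point at infinity: total = 16.

#E(F_13) = 16


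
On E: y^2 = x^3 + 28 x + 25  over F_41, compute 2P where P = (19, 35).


Doubling: s = (3 x1^2 + a) / (2 y1)
s = (3*19^2 + 28) / (2*35) mod 41 = 27
x3 = s^2 - 2 x1 mod 41 = 27^2 - 2*19 = 35
y3 = s (x1 - x3) - y1 mod 41 = 27 * (19 - 35) - 35 = 25

2P = (35, 25)


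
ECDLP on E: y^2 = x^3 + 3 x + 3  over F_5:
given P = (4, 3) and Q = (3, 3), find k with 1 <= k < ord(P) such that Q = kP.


Enumerate multiples of P until we hit Q = (3, 3):
  1P = (4, 3)
  2P = (3, 3)
Match found at i = 2.

k = 2


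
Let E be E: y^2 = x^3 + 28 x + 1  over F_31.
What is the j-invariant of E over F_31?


Delta = -16(4 a^3 + 27 b^2) mod 31 = 25
-1728 * (4 a)^3 = -1728 * (4*28)^3 mod 31 = 2
j = 2 * 25^(-1) mod 31 = 10

j = 10 (mod 31)


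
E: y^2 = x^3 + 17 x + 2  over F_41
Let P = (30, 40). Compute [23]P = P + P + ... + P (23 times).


k = 23 = 10111_2 (binary, LSB first: 11101)
Double-and-add from P = (30, 40):
  bit 0 = 1: acc = O + (30, 40) = (30, 40)
  bit 1 = 1: acc = (30, 40) + (1, 26) = (33, 25)
  bit 2 = 1: acc = (33, 25) + (3, 30) = (13, 40)
  bit 3 = 0: acc unchanged = (13, 40)
  bit 4 = 1: acc = (13, 40) + (40, 5) = (25, 12)

23P = (25, 12)


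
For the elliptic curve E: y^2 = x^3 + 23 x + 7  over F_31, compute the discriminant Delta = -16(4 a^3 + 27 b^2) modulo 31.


4 a^3 + 27 b^2 = 4*23^3 + 27*7^2 = 48668 + 1323 = 49991
Delta = -16 * (49991) = -799856
Delta mod 31 = 6

Delta = 6 (mod 31)
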